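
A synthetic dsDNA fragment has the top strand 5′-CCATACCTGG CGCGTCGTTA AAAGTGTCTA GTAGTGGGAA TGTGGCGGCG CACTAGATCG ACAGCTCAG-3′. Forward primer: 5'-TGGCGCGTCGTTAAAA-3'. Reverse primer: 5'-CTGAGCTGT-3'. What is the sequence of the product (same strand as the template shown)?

Scanning the template, TGGCGCGTCGTTAAAA occurs at positions 8–23; this primer anneals to the bottom strand there with its 3' end pointing downstream.
The reverse primer's reverse complement is ACAGCTCAG, which matches the template at positions 61–69.
The product is the template from position 8 through 69 (62 bp).

5'-TGGCGCGTCGTTAAAAGTGTCTAGTAGTGGGAATGTGGCGGCGCACTAGATCGACAGCTCAG-3'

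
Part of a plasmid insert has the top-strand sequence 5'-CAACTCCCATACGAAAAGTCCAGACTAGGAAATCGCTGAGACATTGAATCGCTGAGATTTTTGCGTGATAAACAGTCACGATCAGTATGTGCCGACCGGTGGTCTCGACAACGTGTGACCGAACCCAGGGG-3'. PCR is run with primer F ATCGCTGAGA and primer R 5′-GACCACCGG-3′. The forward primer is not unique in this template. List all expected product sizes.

The forward primer ATCGCTGAGA matches the top strand at positions 32–41, 48–57.
The reverse primer's reverse complement is CCGGTGGTC, matching at positions 96–104.
Each forward site pairs with the reverse site to give a product ending at position 104: sizes 73, 57 bp.

73 bp, 57 bp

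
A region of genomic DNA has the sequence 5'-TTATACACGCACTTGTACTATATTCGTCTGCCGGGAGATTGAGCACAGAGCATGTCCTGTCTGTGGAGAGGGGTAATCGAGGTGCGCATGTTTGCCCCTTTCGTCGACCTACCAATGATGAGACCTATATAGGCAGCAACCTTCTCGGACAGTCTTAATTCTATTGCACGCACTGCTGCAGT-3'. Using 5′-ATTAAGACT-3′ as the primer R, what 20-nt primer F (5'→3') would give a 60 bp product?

5'-TTCGTCGACCTACCAATGAT-3'

The reverse primer's reverse complement AGTCTTAAT matches the template at positions 151–159, so the product ends at position 159.
A 60 bp product then starts at position 159 − 60 + 1 = 100.
The forward primer is identical to the top strand there: TTCGTCGACCTACCAATGAT.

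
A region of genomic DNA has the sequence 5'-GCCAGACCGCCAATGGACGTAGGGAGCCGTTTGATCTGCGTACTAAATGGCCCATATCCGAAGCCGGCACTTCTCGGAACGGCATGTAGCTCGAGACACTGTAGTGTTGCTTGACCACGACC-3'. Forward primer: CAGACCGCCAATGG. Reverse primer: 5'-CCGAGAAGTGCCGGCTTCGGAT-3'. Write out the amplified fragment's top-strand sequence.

Forward primer CAGACCGCCAATGG is found on the top strand at positions 3–16.
Reverse complement of the reverse primer: ATCCGAAGCCGGCACTTCTCGG. This occurs on the top strand at positions 56–77.
The product is the template from position 3 through 77 (75 bp).

5'-CAGACCGCCAATGGACGTAGGGAGCCGTTTGATCTGCGTACTAAATGGCCCATATCCGAAGCCGGCACTTCTCGG-3'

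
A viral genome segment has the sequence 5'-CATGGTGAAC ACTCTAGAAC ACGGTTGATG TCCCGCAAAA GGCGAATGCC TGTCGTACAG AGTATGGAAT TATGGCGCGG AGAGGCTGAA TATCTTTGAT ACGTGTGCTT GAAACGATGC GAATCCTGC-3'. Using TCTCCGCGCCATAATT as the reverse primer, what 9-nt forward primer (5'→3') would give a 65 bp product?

The reverse primer's reverse complement AATTATGGCGCGGAGA matches the template at positions 68–83, so the product ends at position 83.
A 65 bp product then starts at position 83 − 65 + 1 = 19.
The forward primer is identical to the top strand there: ACACGGTTG.

5'-ACACGGTTG-3'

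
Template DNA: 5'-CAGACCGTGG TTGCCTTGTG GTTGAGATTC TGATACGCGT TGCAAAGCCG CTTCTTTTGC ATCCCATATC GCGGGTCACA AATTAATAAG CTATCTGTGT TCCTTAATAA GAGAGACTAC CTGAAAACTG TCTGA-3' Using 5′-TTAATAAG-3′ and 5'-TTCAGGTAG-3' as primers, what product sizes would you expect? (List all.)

The forward primer TTAATAAG matches the top strand at positions 83–90, 104–111.
The reverse primer's reverse complement is CTACCTGAA, matching at positions 117–125.
Each forward site pairs with the reverse site to give a product ending at position 125: sizes 43, 22 bp.

43 bp, 22 bp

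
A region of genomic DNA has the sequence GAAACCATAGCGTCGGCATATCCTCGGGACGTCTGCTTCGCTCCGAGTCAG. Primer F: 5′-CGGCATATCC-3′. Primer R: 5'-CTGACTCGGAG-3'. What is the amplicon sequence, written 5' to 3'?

5'-CGGCATATCCTCGGGACGTCTGCTTCGCTCCGAGTCAG-3'

Forward primer CGGCATATCC is found on the top strand at positions 14–23.
Taking the reverse complement of CTGACTCGGAG gives CTCCGAGTCAG, found at positions 41–51 on the template; the primer anneals here to the top strand with its 3' end pointing upstream.
The product is the template from position 14 through 51 (38 bp).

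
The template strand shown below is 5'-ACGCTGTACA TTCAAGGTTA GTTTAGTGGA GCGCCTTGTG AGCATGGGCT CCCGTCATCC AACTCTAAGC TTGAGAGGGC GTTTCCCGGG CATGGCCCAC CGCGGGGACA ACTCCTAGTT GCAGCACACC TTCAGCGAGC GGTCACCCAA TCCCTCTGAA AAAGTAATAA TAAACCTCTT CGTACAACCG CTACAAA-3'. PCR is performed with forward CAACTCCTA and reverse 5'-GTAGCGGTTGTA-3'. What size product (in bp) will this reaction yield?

86 bp

The forward primer matches the template at positions 109–117.
Taking the reverse complement of GTAGCGGTTGTA gives TACAACCGCTAC, found at positions 183–194 on the template; the primer anneals here to the top strand with its 3' end pointing upstream.
Product length = (reverse-primer end) − (forward-primer start) + 1 = 194 − 109 + 1 = 86 bp.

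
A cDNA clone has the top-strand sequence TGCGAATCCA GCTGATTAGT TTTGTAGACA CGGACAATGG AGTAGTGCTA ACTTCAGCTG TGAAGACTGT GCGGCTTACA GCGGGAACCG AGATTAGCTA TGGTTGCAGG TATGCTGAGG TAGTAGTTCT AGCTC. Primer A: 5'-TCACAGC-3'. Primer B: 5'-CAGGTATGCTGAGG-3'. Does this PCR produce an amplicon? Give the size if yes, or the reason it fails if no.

Primer A (TCACAGC) has reverse complement GCTGTGA, which matches the top strand at positions 57–63; primer A anneals to the top strand there with its 3' end pointing upstream toward position 57.
Primer B (CAGGTATGCTGAGG) matches the top strand directly at positions 107–120; it anneals to the bottom strand with its 3' end pointing downstream toward position 120.
The 3' ends diverge (primer A extends toward position 1, primer B toward position 135), so the primers never converge on a shared product.

No product — the primers' 3' ends point away from each other.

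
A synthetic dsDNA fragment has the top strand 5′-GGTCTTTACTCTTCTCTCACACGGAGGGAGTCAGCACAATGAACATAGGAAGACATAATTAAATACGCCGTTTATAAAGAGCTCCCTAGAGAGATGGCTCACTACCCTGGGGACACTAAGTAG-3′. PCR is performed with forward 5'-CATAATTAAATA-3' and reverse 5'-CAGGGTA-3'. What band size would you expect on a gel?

The forward primer matches the template at positions 54–65.
The reverse primer's reverse complement is TACCCTG, which matches the template at positions 103–109.
Amplicon spans positions 54–109: 56 bp.

56 bp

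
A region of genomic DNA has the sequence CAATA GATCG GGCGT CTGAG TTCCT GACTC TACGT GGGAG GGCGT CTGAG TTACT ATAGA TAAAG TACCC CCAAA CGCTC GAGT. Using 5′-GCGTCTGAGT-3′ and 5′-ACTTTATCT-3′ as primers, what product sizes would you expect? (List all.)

The forward primer GCGTCTGAGT matches the top strand at positions 12–21, 42–51.
The reverse primer's reverse complement is AGATAAAGT, matching at positions 58–66.
Each forward site pairs with the reverse site to give a product ending at position 66: sizes 55, 25 bp.

55 bp, 25 bp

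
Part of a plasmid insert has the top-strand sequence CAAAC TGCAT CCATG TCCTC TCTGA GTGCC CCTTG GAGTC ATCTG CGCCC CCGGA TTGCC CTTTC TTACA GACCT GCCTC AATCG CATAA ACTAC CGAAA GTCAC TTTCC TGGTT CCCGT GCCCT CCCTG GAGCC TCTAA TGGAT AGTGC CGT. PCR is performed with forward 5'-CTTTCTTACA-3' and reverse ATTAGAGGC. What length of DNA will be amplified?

81 bp

Scanning the template, CTTTCTTACA occurs at positions 61–70; this primer anneals to the bottom strand there with its 3' end pointing downstream.
Taking the reverse complement of ATTAGAGGC gives GCCTCTAAT, found at positions 133–141 on the template; the primer anneals here to the top strand with its 3' end pointing upstream.
The product runs from position 61 to position 141, so its length is 141 − 61 + 1 = 81 bp.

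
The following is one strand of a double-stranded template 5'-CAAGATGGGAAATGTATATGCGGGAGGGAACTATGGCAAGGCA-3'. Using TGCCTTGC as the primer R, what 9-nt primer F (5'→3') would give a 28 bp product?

5'-ATATGCGGG-3'

The reverse primer's reverse complement GCAAGGCA matches the template at positions 36–43, so the product ends at position 43.
A 28 bp product then starts at position 43 − 28 + 1 = 16.
The forward primer is identical to the top strand there: ATATGCGGG.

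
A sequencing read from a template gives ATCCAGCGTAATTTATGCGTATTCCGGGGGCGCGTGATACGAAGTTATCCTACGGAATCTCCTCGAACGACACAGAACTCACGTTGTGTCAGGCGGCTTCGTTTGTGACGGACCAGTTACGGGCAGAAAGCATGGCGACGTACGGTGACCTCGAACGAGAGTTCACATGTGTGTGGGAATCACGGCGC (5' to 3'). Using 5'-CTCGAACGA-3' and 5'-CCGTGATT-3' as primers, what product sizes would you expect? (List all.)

124 bp, 36 bp

The forward primer CTCGAACGA matches the top strand at positions 62–70, 150–158.
The reverse primer's reverse complement is AATCACGG, matching at positions 178–185.
Each forward site pairs with the reverse site to give a product ending at position 185: sizes 124, 36 bp.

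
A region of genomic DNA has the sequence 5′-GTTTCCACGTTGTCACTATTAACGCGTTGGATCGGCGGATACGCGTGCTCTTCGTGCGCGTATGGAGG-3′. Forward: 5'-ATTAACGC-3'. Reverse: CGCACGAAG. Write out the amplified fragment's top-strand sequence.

Forward primer ATTAACGC is found on the top strand at positions 18–25.
Reverse complement of the reverse primer: CTTCGTGCG. This occurs on the top strand at positions 50–58.
The product is the template from position 18 through 58 (41 bp).

5'-ATTAACGCGTTGGATCGGCGGATACGCGTGCTCTTCGTGCG-3'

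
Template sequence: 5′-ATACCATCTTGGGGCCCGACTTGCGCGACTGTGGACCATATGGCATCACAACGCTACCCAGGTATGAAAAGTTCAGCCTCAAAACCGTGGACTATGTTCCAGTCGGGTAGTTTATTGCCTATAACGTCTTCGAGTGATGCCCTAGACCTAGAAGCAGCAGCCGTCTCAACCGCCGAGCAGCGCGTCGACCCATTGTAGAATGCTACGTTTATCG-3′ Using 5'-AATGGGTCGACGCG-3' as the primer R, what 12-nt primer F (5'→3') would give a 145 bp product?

5'-AACGCTACCCAG-3'

The reverse primer's reverse complement CGCGTCGACCCATT matches the template at positions 181–194, so the product ends at position 194.
A 145 bp product then starts at position 194 − 145 + 1 = 50.
The forward primer is identical to the top strand there: AACGCTACCCAG.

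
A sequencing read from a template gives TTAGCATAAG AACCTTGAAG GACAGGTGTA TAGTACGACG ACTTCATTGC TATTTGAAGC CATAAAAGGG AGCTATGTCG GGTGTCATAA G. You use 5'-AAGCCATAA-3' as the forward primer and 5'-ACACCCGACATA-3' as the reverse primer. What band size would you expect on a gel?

29 bp

Scanning the template, AAGCCATAA occurs at positions 57–65; this primer anneals to the bottom strand there with its 3' end pointing downstream.
Reverse complement of the reverse primer: TATGTCGGGTGT. This occurs on the top strand at positions 74–85.
Amplicon spans positions 57–85: 29 bp.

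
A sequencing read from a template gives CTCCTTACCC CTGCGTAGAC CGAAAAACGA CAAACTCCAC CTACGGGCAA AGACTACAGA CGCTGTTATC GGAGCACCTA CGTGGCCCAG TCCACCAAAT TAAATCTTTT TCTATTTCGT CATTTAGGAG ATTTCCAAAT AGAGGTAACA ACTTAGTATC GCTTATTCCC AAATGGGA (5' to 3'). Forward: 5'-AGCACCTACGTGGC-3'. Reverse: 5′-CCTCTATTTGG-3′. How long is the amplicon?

Forward primer AGCACCTACGTGGC is found on the top strand at positions 73–86.
Reverse complement of the reverse primer: CCAAATAGAGG. This occurs on the top strand at positions 135–145.
Product length = (reverse-primer end) − (forward-primer start) + 1 = 145 − 73 + 1 = 73 bp.

73 bp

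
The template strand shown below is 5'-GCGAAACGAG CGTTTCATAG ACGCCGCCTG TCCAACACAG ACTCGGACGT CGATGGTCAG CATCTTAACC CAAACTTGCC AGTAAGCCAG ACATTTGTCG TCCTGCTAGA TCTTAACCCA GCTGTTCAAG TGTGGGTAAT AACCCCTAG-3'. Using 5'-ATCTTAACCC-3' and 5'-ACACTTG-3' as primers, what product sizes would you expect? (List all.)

72 bp, 24 bp

The forward primer ATCTTAACCC matches the top strand at positions 62–71, 110–119.
The reverse primer's reverse complement is CAAGTGT, matching at positions 127–133.
Each forward site pairs with the reverse site to give a product ending at position 133: sizes 72, 24 bp.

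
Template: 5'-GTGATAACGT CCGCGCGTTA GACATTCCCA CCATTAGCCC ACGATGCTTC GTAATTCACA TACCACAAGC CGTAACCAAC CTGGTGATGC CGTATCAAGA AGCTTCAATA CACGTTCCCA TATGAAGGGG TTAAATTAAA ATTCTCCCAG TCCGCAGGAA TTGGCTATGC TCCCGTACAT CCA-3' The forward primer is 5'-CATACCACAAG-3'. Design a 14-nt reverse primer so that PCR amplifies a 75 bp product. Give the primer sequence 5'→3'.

The forward primer binds at positions 59–69, so a 75 bp product ends at position 59 + 75 − 1 = 133.
The reverse primer anneals to the top strand over positions 120–133, i.e. to ATATGAAGGGGTTA.
Its sequence written 5'→3' is the reverse complement: TAACCCCTTCATAT.

5'-TAACCCCTTCATAT-3'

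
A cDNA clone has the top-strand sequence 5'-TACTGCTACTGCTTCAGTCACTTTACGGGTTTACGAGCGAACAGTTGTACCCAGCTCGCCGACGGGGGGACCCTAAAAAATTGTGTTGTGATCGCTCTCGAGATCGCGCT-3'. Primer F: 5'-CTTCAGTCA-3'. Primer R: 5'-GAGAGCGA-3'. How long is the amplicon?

88 bp

The forward primer matches the template at positions 12–20.
Reverse complement of the reverse primer: TCGCTCTC. This occurs on the top strand at positions 92–99.
Product length = (reverse-primer end) − (forward-primer start) + 1 = 99 − 12 + 1 = 88 bp.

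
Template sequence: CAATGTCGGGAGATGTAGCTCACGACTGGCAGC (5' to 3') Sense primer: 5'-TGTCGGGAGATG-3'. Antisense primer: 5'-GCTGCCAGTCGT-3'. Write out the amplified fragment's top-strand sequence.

5'-TGTCGGGAGATGTAGCTCACGACTGGCAGC-3'

The forward primer matches the template at positions 4–15.
The reverse primer's reverse complement is ACGACTGGCAGC, which matches the template at positions 22–33.
The product is the template from position 4 through 33 (30 bp).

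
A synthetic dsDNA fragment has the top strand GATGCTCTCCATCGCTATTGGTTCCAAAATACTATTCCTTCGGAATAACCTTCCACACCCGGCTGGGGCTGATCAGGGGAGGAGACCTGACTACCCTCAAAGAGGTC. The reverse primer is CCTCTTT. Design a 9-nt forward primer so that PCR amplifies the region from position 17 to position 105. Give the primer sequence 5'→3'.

5'-ATTGGTTCC-3'

The reverse primer's reverse complement AAAGAGG matches the template at positions 99–105; the product starts at position 17.
The forward primer is identical to the top strand over positions 17–25: ATTGGTTCC.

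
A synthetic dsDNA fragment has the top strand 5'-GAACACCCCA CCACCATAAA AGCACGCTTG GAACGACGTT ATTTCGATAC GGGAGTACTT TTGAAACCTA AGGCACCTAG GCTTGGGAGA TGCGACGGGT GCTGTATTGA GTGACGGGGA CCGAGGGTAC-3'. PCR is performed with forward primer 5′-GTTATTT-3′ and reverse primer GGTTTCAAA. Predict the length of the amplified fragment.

The forward primer matches the template at positions 38–44.
Reverse complement of the reverse primer: TTTGAAACC. This occurs on the top strand at positions 60–68.
The product runs from position 38 to position 68, so its length is 68 − 38 + 1 = 31 bp.

31 bp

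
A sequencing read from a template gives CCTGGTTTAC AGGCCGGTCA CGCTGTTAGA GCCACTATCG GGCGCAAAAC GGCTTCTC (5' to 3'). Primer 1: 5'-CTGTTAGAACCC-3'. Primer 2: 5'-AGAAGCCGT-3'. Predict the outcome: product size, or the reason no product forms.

Primer 1 (CTGTTAGAACCC) does not match the top strand, and its reverse complement GGGTTCTAACAG does not match either.
With no annealing site for primer 1, no amplification occurs.

No product — primer 1 has no binding site in the template.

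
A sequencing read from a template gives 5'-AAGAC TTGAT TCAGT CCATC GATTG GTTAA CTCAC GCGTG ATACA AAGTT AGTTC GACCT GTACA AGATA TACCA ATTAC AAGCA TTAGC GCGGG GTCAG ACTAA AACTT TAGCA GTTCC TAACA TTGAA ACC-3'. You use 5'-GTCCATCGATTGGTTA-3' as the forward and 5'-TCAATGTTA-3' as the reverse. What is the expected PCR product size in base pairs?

116 bp

The forward primer matches the template at positions 14–29.
Reverse complement of the reverse primer: TAACATTGA. This occurs on the top strand at positions 121–129.
The product runs from position 14 to position 129, so its length is 129 − 14 + 1 = 116 bp.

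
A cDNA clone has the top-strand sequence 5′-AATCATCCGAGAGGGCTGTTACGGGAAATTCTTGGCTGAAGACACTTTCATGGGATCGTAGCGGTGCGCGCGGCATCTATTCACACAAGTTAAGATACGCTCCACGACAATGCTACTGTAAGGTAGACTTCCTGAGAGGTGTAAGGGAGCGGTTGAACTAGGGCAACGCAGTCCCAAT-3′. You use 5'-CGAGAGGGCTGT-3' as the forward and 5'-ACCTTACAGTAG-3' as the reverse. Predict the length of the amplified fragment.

117 bp

Forward primer CGAGAGGGCTGT is found on the top strand at positions 8–19.
The reverse primer's reverse complement is CTACTGTAAGGT, which matches the template at positions 113–124.
Amplicon spans positions 8–124: 117 bp.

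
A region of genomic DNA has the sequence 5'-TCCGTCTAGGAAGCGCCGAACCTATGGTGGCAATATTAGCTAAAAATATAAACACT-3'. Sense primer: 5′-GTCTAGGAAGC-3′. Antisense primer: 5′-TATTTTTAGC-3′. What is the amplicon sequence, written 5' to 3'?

5'-GTCTAGGAAGCGCCGAACCTATGGTGGCAATATTAGCTAAAAATA-3'

Forward primer GTCTAGGAAGC is found on the top strand at positions 4–14.
The reverse primer's reverse complement is GCTAAAAATA, which matches the template at positions 39–48.
The product is the template from position 4 through 48 (45 bp).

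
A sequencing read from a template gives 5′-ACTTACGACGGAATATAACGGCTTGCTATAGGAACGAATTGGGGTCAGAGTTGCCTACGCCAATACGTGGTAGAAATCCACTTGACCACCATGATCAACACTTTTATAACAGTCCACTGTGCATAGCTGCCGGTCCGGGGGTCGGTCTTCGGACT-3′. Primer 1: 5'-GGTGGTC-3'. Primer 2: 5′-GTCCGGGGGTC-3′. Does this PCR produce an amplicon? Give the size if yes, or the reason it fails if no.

Primer 1 (GGTGGTC) has reverse complement GACCACC, which matches the top strand at positions 84–90; primer 1 anneals to the top strand there with its 3' end pointing upstream toward position 84.
Primer 2 (GTCCGGGGGTC) matches the top strand directly at positions 133–143; it anneals to the bottom strand with its 3' end pointing downstream toward position 143.
The 3' ends diverge (primer 1 extends toward position 1, primer 2 toward position 155), so the primers never converge on a shared product.

No product — the primers' 3' ends point away from each other.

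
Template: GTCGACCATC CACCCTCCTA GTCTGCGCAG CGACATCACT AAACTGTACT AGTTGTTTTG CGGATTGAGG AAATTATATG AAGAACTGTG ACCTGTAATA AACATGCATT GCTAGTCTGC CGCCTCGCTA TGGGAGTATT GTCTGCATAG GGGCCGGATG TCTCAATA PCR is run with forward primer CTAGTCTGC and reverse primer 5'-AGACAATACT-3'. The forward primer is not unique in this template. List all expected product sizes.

127 bp, 33 bp

The forward primer CTAGTCTGC matches the top strand at positions 18–26, 112–120.
The reverse primer's reverse complement is AGTATTGTCT, matching at positions 135–144.
Each forward site pairs with the reverse site to give a product ending at position 144: sizes 127, 33 bp.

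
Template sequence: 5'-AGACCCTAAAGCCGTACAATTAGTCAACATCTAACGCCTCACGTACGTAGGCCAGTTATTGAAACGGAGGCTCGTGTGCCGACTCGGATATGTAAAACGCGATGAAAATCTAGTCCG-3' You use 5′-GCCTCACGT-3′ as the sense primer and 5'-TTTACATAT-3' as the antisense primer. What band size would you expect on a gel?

Forward primer GCCTCACGT is found on the top strand at positions 36–44.
Reverse complement of the reverse primer: ATATGTAAA. This occurs on the top strand at positions 88–96.
Amplicon spans positions 36–96: 61 bp.

61 bp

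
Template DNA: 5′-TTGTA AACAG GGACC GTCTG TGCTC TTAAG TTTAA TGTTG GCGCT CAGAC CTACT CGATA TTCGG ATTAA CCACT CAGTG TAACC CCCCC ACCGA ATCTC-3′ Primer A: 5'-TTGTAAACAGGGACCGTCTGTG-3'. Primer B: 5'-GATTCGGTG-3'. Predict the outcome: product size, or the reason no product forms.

Primer A (TTGTAAACAGGGACCGTCTGTG) matches the top strand at positions 1–22; it acts as a forward primer.
Primer B's reverse complement is CACCGAATC, matching the top strand at positions 90–98; it acts as a reverse primer.
The 3' ends face each other across positions 1–98, giving a 98 bp product.

Yes — a 98 bp product.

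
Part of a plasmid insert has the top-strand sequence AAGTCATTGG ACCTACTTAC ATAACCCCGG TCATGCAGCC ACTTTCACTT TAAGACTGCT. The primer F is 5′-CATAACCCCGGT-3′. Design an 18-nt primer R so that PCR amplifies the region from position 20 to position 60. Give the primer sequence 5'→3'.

5'-AGCAGTCTTAAAGTGAAA-3'

The product's 3' end on the top strand is position 60.
The reverse primer anneals to the top strand over positions 43–60, i.e. to TTTCACTTTAAGACTGCT.
Its sequence written 5'→3' is the reverse complement: AGCAGTCTTAAAGTGAAA.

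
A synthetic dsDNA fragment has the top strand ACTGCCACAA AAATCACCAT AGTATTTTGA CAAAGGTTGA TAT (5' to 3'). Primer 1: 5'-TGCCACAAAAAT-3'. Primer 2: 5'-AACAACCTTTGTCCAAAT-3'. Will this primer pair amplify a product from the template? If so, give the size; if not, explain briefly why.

Primer 2 (AACAACCTTTGTCCAAAT) does not match the top strand, and its reverse complement ATTTGGACAAAGGTTGTT does not match either.
With no annealing site for primer 2, no amplification occurs.

No product — primer 2 has no binding site in the template.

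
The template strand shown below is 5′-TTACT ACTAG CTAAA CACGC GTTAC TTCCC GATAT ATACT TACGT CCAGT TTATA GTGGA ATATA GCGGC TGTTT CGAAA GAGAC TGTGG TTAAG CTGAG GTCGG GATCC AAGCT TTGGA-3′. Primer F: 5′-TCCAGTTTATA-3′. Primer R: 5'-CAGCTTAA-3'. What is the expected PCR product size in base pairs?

54 bp

The forward primer matches the template at positions 45–55.
The reverse primer's reverse complement is TTAAGCTG, which matches the template at positions 91–98.
Amplicon spans positions 45–98: 54 bp.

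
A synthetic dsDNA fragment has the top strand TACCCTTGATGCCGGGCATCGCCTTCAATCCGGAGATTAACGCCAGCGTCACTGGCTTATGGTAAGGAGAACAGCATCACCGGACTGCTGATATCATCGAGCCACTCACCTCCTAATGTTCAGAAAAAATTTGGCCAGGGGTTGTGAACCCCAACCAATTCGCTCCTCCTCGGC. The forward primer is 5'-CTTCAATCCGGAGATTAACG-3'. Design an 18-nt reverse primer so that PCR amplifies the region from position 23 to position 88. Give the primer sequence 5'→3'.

The product's 3' end on the top strand is position 88.
The reverse primer anneals to the top strand over positions 71–88, i.e. to ACAGCATCACCGGACTGC.
Its sequence written 5'→3' is the reverse complement: GCAGTCCGGTGATGCTGT.

5'-GCAGTCCGGTGATGCTGT-3'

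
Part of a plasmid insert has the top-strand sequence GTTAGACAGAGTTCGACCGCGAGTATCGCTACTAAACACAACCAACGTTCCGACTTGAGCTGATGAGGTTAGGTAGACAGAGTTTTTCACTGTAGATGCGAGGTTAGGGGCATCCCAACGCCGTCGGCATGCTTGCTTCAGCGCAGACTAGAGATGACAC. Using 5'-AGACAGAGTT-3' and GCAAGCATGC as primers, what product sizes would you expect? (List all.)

133 bp, 62 bp

The forward primer AGACAGAGTT matches the top strand at positions 4–13, 75–84.
The reverse primer's reverse complement is GCATGCTTGC, matching at positions 127–136.
Each forward site pairs with the reverse site to give a product ending at position 136: sizes 133, 62 bp.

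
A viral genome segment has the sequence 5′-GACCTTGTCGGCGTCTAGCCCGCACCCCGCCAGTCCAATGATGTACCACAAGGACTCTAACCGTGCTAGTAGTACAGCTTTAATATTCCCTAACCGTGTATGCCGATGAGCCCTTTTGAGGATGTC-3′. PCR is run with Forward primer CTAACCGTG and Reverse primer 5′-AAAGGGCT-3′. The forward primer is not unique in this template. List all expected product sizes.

The forward primer CTAACCGTG matches the top strand at positions 57–65, 90–98.
The reverse primer's reverse complement is AGCCCTTT, matching at positions 109–116.
Each forward site pairs with the reverse site to give a product ending at position 116: sizes 60, 27 bp.

60 bp, 27 bp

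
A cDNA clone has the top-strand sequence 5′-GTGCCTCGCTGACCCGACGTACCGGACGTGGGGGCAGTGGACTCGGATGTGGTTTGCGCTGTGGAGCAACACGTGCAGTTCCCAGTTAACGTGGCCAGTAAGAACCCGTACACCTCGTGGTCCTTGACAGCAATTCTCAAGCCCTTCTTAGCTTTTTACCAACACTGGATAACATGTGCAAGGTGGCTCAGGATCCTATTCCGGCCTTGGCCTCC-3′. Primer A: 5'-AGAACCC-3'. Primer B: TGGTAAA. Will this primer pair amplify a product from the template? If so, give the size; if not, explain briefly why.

Primer A (AGAACCC) matches the top strand at positions 101–107; it acts as a forward primer.
Primer B's reverse complement is TTTACCA, matching the top strand at positions 155–161; it acts as a reverse primer.
The 3' ends face each other across positions 101–161, giving a 61 bp product.

Yes — a 61 bp product.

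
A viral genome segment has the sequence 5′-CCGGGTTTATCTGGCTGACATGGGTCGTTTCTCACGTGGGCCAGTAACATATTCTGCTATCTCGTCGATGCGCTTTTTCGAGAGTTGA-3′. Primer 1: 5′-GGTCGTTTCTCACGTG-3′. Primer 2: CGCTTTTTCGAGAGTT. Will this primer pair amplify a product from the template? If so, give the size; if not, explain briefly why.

No product — both primers anneal to the same strand and extend in the same direction.

Primer 1 (GGTCGTTTCTCACGTG) matches the top strand at positions 23–38 (3' end points downstream).
Primer 2 (CGCTTTTTCGAGAGTT) also matches the top strand directly, at positions 71–86 — its reverse complement AACTCTCGAAAAAGCG is not present.
Both primers anneal to the bottom strand with 3' ends pointing the same way, so neither can prime synthesis back toward the other.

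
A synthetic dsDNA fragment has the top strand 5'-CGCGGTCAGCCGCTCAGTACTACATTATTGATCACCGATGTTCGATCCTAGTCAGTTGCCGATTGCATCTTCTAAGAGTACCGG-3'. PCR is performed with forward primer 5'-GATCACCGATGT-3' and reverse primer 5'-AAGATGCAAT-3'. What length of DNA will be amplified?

42 bp

Forward primer GATCACCGATGT is found on the top strand at positions 30–41.
The reverse primer's reverse complement is ATTGCATCTT, which matches the template at positions 62–71.
Product length = (reverse-primer end) − (forward-primer start) + 1 = 71 − 30 + 1 = 42 bp.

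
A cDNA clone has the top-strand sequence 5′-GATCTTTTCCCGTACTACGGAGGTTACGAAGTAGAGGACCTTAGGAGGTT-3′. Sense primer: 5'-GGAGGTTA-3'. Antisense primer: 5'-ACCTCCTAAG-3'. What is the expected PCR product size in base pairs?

The forward primer matches the template at positions 19–26.
Reverse complement of the reverse primer: CTTAGGAGGT. This occurs on the top strand at positions 40–49.
The product runs from position 19 to position 49, so its length is 49 − 19 + 1 = 31 bp.

31 bp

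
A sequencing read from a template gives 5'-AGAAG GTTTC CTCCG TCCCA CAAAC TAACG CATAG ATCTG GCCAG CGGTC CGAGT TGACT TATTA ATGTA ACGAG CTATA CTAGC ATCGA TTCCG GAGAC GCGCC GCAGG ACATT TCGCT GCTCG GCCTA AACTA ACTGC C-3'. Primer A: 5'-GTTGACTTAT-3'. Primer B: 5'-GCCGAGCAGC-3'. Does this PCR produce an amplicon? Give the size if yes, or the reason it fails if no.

Yes — a 74 bp product.

Primer A (GTTGACTTAT) matches the top strand at positions 54–63; it acts as a forward primer.
Primer B's reverse complement is GCTGCTCGGC, matching the top strand at positions 118–127; it acts as a reverse primer.
The 3' ends face each other across positions 54–127, giving a 74 bp product.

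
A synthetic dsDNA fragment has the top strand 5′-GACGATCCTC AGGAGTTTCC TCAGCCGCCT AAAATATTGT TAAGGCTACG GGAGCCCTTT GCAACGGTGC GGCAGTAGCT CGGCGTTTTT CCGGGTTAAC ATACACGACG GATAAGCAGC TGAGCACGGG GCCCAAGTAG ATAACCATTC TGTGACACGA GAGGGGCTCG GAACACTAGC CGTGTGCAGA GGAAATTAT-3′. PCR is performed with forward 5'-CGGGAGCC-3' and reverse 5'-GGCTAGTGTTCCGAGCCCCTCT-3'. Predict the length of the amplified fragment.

The forward primer matches the template at positions 49–56.
Taking the reverse complement of GGCTAGTGTTCCGAGCCCCTCT gives AGAGGGGCTCGGAACACTAGCC, found at positions 160–181 on the template; the primer anneals here to the top strand with its 3' end pointing upstream.
The product runs from position 49 to position 181, so its length is 181 − 49 + 1 = 133 bp.

133 bp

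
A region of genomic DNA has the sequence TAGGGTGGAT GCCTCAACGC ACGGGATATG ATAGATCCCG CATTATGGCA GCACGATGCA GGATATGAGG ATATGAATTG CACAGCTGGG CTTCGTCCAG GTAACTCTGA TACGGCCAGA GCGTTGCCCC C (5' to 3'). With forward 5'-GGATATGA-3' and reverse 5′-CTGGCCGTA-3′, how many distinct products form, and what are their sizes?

The forward primer GGATATGA matches the top strand at positions 24–31, 61–68, 69–76.
The reverse primer's reverse complement is TACGGCCAG, matching at positions 111–119.
Each forward site pairs with the reverse site to give a product ending at position 119: sizes 96, 59, 51 bp.

Three products: 96 bp, 59 bp, 51 bp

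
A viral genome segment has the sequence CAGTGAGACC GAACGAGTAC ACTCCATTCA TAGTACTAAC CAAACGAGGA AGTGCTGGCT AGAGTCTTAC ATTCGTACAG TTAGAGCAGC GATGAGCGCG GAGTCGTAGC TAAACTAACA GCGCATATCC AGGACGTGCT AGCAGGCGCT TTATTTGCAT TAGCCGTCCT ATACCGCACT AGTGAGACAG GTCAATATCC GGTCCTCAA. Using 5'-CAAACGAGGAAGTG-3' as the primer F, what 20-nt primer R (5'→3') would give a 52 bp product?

5'-TCGCTGCTCTAACTGTACGA-3'

The forward primer binds at positions 41–54, so a 52 bp product ends at position 41 + 52 − 1 = 92.
The reverse primer anneals to the top strand over positions 73–92, i.e. to TCGTACAGTTAGAGCAGCGA.
Its sequence written 5'→3' is the reverse complement: TCGCTGCTCTAACTGTACGA.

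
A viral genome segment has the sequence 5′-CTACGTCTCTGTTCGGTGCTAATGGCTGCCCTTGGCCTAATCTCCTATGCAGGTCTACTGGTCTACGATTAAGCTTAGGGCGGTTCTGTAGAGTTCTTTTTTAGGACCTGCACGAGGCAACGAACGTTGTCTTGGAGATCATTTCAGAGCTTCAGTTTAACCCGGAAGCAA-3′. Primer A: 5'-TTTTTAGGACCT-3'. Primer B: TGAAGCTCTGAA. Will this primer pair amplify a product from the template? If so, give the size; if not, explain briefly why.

Yes — a 57 bp product.

Primer A (TTTTTAGGACCT) matches the top strand at positions 98–109; it acts as a forward primer.
Primer B's reverse complement is TTCAGAGCTTCA, matching the top strand at positions 143–154; it acts as a reverse primer.
The 3' ends face each other across positions 98–154, giving a 57 bp product.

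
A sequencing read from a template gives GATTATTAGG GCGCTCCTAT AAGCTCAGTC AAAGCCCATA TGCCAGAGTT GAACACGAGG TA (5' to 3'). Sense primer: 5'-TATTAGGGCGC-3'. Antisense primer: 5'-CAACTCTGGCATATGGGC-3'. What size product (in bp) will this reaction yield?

Scanning the template, TATTAGGGCGC occurs at positions 4–14; this primer anneals to the bottom strand there with its 3' end pointing downstream.
Reverse complement of the reverse primer: GCCCATATGCCAGAGTTG. This occurs on the top strand at positions 34–51.
The product runs from position 4 to position 51, so its length is 51 − 4 + 1 = 48 bp.

48 bp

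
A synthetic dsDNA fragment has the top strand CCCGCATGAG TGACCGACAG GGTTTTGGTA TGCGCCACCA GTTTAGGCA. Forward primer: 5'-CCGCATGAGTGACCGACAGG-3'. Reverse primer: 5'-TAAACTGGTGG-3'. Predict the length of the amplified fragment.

44 bp

Scanning the template, CCGCATGAGTGACCGACAGG occurs at positions 2–21; this primer anneals to the bottom strand there with its 3' end pointing downstream.
Taking the reverse complement of TAAACTGGTGG gives CCACCAGTTTA, found at positions 35–45 on the template; the primer anneals here to the top strand with its 3' end pointing upstream.
Product length = (reverse-primer end) − (forward-primer start) + 1 = 45 − 2 + 1 = 44 bp.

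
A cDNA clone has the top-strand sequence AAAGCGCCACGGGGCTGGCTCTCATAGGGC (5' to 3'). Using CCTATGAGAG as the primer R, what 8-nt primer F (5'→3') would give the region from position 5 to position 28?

5'-CGCCACGG-3'

The reverse primer's reverse complement CTCTCATAGG matches the template at positions 19–28; the product starts at position 5.
The forward primer is identical to the top strand over positions 5–12: CGCCACGG.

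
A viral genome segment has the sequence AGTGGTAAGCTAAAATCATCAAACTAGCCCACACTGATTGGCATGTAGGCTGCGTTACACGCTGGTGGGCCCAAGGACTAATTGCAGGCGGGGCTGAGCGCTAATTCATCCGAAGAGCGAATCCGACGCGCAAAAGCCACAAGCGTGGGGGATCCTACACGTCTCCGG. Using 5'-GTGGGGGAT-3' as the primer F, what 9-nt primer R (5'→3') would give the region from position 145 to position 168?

5'-CCGGAGACG-3'

The product's 3' end on the top strand is position 168.
The reverse primer anneals to the top strand over positions 160–168, i.e. to CGTCTCCGG.
Its sequence written 5'→3' is the reverse complement: CCGGAGACG.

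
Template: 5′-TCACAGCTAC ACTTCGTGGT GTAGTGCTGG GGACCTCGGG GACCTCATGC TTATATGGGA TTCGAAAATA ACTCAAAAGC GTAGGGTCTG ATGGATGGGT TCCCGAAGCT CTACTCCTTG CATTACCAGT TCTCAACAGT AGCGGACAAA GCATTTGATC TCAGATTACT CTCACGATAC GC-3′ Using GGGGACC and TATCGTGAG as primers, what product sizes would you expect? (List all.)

The forward primer GGGGACC matches the top strand at positions 29–35, 38–44.
The reverse primer's reverse complement is CTCACGATA, matching at positions 171–179.
Each forward site pairs with the reverse site to give a product ending at position 179: sizes 151, 142 bp.

151 bp, 142 bp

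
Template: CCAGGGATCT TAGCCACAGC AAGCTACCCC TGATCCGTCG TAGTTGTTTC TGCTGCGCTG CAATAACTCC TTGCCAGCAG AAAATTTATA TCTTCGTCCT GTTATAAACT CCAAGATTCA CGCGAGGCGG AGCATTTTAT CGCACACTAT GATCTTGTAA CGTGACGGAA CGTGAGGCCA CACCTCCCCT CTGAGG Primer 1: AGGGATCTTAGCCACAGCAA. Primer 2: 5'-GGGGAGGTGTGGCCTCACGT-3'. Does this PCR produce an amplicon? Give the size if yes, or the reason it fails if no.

Primer 1 (AGGGATCTTAGCCACAGCAA) matches the top strand at positions 3–22; it acts as a forward primer.
Primer 2's reverse complement is ACGTGAGGCCACACCTCCCC, matching the top strand at positions 170–189; it acts as a reverse primer.
The 3' ends face each other across positions 3–189, giving a 187 bp product.

Yes — a 187 bp product.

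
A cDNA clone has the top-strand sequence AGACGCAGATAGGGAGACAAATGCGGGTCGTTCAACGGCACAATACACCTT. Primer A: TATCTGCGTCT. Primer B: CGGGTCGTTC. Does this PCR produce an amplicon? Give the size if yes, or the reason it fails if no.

No product — the primers' 3' ends point away from each other.

Primer A (TATCTGCGTCT) has reverse complement AGACGCAGATA, which matches the top strand at positions 1–11; primer A anneals to the top strand there with its 3' end pointing upstream toward position 1.
Primer B (CGGGTCGTTC) matches the top strand directly at positions 24–33; it anneals to the bottom strand with its 3' end pointing downstream toward position 33.
The 3' ends diverge (primer A extends toward position 1, primer B toward position 51), so the primers never converge on a shared product.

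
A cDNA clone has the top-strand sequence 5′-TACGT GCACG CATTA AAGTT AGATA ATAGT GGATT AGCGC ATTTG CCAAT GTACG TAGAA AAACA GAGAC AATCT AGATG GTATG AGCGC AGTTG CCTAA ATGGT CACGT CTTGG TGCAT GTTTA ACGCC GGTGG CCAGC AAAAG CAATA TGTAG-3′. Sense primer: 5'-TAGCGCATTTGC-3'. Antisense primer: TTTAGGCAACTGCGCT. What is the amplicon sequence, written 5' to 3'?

Forward primer TAGCGCATTTGC is found on the top strand at positions 35–46.
Reverse complement of the reverse primer: AGCGCAGTTGCCTAAA. This occurs on the top strand at positions 86–101.
The product is the template from position 35 through 101 (67 bp).

5'-TAGCGCATTTGCCAATGTACGTAGAAAAACAGAGACAATCTAGATGGTATGAGCGCAGTTGCCTAAA-3'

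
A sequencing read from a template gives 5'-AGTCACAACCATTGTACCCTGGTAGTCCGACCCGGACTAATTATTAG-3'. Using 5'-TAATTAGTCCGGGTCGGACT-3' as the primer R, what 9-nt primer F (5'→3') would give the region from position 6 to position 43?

The reverse primer's reverse complement AGTCCGACCCGGACTAATTA matches the template at positions 24–43; the product starts at position 6.
The forward primer is identical to the top strand over positions 6–14: CAACCATTG.

5'-CAACCATTG-3'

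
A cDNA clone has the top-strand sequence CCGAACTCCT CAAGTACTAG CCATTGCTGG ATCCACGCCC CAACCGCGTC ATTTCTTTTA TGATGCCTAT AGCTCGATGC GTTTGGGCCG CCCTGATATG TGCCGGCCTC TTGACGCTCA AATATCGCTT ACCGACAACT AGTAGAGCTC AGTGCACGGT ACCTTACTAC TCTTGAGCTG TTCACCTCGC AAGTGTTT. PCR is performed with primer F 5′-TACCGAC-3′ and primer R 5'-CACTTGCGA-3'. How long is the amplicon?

The forward primer matches the template at positions 130–136.
Taking the reverse complement of CACTTGCGA gives TCGCAAGTG, found at positions 187–195 on the template; the primer anneals here to the top strand with its 3' end pointing upstream.
Product length = (reverse-primer end) − (forward-primer start) + 1 = 195 − 130 + 1 = 66 bp.

66 bp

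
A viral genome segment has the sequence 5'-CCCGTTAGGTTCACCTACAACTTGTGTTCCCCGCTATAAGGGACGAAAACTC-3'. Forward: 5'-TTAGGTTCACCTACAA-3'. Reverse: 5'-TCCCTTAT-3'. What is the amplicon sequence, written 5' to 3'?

5'-TTAGGTTCACCTACAACTTGTGTTCCCCGCTATAAGGGA-3'

The forward primer matches the template at positions 5–20.
Reverse complement of the reverse primer: ATAAGGGA. This occurs on the top strand at positions 36–43.
The product is the template from position 5 through 43 (39 bp).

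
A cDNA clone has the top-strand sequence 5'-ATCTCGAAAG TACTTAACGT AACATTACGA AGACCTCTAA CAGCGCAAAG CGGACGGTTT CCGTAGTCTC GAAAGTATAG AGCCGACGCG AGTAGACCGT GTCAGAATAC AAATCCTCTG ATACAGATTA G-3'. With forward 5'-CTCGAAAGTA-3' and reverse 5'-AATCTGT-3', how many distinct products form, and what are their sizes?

Two products: 127 bp, 62 bp

The forward primer CTCGAAAGTA matches the top strand at positions 3–12, 68–77.
The reverse primer's reverse complement is ACAGATT, matching at positions 123–129.
Each forward site pairs with the reverse site to give a product ending at position 129: sizes 127, 62 bp.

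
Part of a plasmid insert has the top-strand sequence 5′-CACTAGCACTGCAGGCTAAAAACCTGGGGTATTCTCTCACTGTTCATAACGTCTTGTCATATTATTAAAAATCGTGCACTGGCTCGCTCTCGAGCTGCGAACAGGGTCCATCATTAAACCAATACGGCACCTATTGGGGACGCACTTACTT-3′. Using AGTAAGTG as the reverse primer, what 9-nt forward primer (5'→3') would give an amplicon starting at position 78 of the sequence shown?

5'-ACTGGCTCG-3'

The reverse primer's reverse complement CACTTACT matches the template at positions 143–150; the product starts at position 78.
The forward primer is identical to the top strand over positions 78–86: ACTGGCTCG.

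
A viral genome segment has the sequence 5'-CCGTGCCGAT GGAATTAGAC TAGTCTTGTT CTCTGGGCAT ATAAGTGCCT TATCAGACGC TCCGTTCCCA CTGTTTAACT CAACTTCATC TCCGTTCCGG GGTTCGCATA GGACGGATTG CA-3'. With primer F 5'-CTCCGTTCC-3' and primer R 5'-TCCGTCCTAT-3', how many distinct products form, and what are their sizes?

The forward primer CTCCGTTCC matches the top strand at positions 60–68, 90–98.
The reverse primer's reverse complement is ATAGGACGGA, matching at positions 108–117.
Each forward site pairs with the reverse site to give a product ending at position 117: sizes 58, 28 bp.

Two products: 58 bp, 28 bp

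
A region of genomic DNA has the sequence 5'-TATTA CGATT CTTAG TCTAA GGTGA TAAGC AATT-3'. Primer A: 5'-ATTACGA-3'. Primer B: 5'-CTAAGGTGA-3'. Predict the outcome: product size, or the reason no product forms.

No product — both primers anneal to the same strand and extend in the same direction.

Primer A (ATTACGA) matches the top strand at positions 2–8 (3' end points downstream).
Primer B (CTAAGGTGA) also matches the top strand directly, at positions 17–25 — its reverse complement TCACCTTAG is not present.
Both primers anneal to the bottom strand with 3' ends pointing the same way, so neither can prime synthesis back toward the other.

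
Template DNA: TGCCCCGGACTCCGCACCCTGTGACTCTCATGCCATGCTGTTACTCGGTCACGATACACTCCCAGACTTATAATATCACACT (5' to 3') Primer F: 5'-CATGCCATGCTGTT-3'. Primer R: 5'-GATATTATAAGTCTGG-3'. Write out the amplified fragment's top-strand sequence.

Forward primer CATGCCATGCTGTT is found on the top strand at positions 29–42.
Reverse complement of the reverse primer: CCAGACTTATAATATC. This occurs on the top strand at positions 62–77.
The product is the template from position 29 through 77 (49 bp).

5'-CATGCCATGCTGTTACTCGGTCACGATACACTCCCAGACTTATAATATC-3'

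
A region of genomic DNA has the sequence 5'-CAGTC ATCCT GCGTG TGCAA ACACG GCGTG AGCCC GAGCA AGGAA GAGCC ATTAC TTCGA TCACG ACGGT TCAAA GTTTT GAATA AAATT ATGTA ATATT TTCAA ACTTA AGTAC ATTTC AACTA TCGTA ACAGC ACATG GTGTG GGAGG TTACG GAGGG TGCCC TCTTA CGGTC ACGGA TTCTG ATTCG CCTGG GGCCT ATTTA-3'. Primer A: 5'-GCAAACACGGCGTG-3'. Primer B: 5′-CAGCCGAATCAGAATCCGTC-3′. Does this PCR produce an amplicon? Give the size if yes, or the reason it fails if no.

Primer B (CAGCCGAATCAGAATCCGTC) does not match the top strand, and its reverse complement GACGGATTCTGATTCGGCTG does not match either.
With no annealing site for primer B, no amplification occurs.

No product — primer B has no binding site in the template.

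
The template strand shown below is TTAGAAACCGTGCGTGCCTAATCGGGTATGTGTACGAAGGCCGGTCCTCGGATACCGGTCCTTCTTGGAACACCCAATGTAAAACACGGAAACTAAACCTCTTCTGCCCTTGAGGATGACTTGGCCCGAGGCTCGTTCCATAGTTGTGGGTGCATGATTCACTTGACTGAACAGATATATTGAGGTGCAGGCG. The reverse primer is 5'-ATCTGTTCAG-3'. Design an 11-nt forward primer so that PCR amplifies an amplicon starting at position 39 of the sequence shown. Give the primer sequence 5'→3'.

The reverse primer's reverse complement CTGAACAGAT matches the template at positions 167–176; the product starts at position 39.
The forward primer is identical to the top strand over positions 39–49: GGCCGGTCCTC.

5'-GGCCGGTCCTC-3'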